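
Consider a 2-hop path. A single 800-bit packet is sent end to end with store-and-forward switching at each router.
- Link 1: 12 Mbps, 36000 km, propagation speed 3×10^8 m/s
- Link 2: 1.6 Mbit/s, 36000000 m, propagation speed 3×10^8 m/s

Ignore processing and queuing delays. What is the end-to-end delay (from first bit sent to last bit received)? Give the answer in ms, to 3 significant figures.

241 ms

Transmission delays (L/R per hop): 0.0666667, 0.5 ms; sum = 0.566667 ms.
Propagation delays (d/s per hop): 120, 120 ms; sum = 240 ms.
End-to-end = 241 ms.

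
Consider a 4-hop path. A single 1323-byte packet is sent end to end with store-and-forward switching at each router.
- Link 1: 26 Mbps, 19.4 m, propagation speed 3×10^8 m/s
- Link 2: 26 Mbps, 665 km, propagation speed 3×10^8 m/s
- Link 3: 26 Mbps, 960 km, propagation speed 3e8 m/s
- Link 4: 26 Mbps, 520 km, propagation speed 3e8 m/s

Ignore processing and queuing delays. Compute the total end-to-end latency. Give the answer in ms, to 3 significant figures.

L = 1323 × 8 = 10584 bits.
Transmission delay per hop = L/R = 10584/26000000 = 0.407077 ms; 4 hops → 1.62831 ms.
Propagation delays (d/s per hop): 6.46667e-05, 2.21667, 3.2, 1.73333 ms; sum = 7.15006 ms.
End-to-end = 8.78 ms.

8.78 ms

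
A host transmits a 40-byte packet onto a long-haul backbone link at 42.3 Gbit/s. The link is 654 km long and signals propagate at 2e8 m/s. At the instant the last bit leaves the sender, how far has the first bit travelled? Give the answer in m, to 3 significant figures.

t_tx = L/R = 320/42300000000 = 7.56501e-09 s.
Distance = s × t_tx = 200000000 × 7.56501e-09 = 1.51 m.

1.51 m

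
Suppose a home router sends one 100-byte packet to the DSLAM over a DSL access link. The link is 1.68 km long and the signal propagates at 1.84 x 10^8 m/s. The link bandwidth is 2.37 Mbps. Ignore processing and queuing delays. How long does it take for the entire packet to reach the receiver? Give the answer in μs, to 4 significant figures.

346.7 μs

L = 100 × 8 = 800 bits.
Transmission delay = L/R = 800 / 2370000 = 337.553 μs.
Propagation delay = d/s = 1680 m / 184000000 m/s = 9.13043 μs.
Total = 346.7 μs.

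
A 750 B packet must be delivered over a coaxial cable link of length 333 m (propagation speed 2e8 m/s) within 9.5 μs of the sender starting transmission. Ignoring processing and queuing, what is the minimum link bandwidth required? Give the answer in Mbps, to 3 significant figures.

766 Mbps

L = 6000 bits.
Propagation delay = 333 / 200000000 = 1.665 μs.
Transmission budget = 9.5 − 1.665 = 7.835 μs.
R ≥ L / t_tx = 6000 bits / 7.835e-06 s = 766 Mbps.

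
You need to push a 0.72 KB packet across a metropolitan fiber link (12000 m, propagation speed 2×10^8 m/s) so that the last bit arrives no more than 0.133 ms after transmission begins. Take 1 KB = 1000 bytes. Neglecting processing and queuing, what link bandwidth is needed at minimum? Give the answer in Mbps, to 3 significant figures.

78.9 Mbps

L = 5760 bits.
Propagation delay = 12000 / 200000000 = 0.06 ms.
Transmission budget = 0.133 − 0.06 = 0.073 ms.
R ≥ L / t_tx = 5760 bits / 7.3e-05 s = 78.9 Mbps.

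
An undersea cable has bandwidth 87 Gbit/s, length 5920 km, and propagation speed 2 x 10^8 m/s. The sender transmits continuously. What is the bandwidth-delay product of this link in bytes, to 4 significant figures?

321900000 bytes

Propagation delay = 5920000 / 200000000 = 0.0296 s.
BDP = R × t_prop = 87000000000 × 0.0296 = 2575200000 bits.
In bytes: 2575200000/8 = 321900000 bytes.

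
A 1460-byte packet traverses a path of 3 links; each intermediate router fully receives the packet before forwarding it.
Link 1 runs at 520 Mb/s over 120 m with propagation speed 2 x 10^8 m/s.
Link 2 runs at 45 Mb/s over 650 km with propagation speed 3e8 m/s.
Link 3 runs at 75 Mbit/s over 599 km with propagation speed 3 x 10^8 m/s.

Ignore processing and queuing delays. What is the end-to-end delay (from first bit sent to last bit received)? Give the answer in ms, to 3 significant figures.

4.60 ms

L = 1460 × 8 = 11680 bits.
Transmission delays (L/R per hop): 0.0224615, 0.259556, 0.155733 ms; sum = 0.43775 ms.
Propagation delays (d/s per hop): 0.0006, 2.16667, 1.99667 ms; sum = 4.16393 ms.
End-to-end = 4.60 ms.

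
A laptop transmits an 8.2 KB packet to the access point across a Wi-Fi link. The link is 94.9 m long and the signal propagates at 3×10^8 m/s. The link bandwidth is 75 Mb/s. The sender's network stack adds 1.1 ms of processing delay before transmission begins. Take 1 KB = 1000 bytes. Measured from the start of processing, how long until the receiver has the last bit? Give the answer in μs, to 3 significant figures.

L = 65600 bits.
Transmission delay = L/R = 65600 / 75000000 = 874.667 μs.
Propagation delay = d/s = 94.9 m / 300000000 m/s = 0.316333 μs.
Plus processing delay 1.1 ms = 1100 μs.
Total = 1970 μs.

1970 μs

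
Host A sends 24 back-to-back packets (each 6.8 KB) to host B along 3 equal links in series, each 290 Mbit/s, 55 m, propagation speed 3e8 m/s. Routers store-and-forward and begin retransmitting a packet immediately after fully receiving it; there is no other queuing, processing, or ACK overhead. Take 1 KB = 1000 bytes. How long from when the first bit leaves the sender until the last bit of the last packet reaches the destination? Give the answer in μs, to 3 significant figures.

4880 μs

Per-hop transmission t_tx = L/R = 54400/290000000 = 187.586 μs.
Per-hop propagation t_prop = 55/300000000 = 0.183333 μs.
Pipeline fill: first packet needs 3·t_tx to clear all hops; remaining 23 packets each add one t_tx.
Total = (3+24-1)·t_tx + 3·t_prop = 26·187.586 + 3·0.183333 = 4880 μs.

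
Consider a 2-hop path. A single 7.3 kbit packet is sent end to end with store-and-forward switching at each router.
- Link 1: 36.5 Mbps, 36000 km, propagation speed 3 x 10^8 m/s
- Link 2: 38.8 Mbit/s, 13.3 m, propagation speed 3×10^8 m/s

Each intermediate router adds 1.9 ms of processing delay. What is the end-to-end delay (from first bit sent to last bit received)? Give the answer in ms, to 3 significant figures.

122 ms

L = 7300 bits.
Transmission delays (L/R per hop): 0.2, 0.188144 ms; sum = 0.388144 ms.
Propagation delays (d/s per hop): 120, 4.43333e-05 ms; sum = 120 ms.
Processing at 1 router(s): 1 × 1.9 ms = 1.9 ms.
End-to-end = 122 ms.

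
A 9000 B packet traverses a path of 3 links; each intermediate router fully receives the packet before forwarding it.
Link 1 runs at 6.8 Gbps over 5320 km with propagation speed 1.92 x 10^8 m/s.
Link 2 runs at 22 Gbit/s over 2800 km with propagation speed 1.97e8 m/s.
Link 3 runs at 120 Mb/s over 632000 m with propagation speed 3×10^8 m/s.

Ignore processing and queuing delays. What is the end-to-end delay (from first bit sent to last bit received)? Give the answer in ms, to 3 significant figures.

L = 9000 × 8 = 72000 bits.
Transmission delays (L/R per hop): 0.0105882, 0.00327273, 0.6 ms; sum = 0.613861 ms.
Propagation delays (d/s per hop): 27.7083, 14.2132, 2.10667 ms; sum = 44.0282 ms.
End-to-end = 44.6 ms.

44.6 ms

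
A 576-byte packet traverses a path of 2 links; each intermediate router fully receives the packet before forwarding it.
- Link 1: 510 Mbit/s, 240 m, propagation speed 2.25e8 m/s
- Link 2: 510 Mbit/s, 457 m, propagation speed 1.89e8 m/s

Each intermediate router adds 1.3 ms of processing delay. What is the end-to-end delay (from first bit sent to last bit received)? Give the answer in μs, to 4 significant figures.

1322 μs

L = 576 × 8 = 4608 bits.
Transmission delay per hop = L/R = 4608/510000000 = 9.03529 μs; 2 hops → 18.0706 μs.
Propagation delays (d/s per hop): 1.06667, 2.41799 μs; sum = 3.48466 μs.
Processing at 1 router(s): 1 × 1.3 ms = 1300 μs.
End-to-end = 1322 μs.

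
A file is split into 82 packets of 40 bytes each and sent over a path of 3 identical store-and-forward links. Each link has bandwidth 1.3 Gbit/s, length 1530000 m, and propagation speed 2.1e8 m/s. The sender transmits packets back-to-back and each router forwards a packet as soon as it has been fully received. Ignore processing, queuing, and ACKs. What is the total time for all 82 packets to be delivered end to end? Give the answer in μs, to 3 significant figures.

21900 μs

Per-hop transmission t_tx = L/R = 320/1300000000 = 0.246154 μs.
Per-hop propagation t_prop = 1530000/210000000 = 7285.71 μs.
Pipeline fill: first packet needs 3·t_tx to clear all hops; remaining 81 packets each add one t_tx.
Total = (3+82-1)·t_tx + 3·t_prop = 84·0.246154 + 3·7285.71 = 21900 μs.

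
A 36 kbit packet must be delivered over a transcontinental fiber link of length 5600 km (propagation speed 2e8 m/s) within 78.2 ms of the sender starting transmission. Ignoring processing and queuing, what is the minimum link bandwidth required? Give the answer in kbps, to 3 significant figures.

Propagation delay = 5600000 / 200000000 = 28 ms.
Transmission budget = 78.2 − 28 = 50.2 ms.
R ≥ L / t_tx = 36000 bits / 0.0502 s = 717 kbps.

717 kbps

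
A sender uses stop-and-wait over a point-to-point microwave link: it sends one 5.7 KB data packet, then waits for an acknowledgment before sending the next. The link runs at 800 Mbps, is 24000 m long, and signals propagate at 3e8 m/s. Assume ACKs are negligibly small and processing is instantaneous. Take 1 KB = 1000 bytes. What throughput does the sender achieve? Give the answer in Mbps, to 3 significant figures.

t_tx = L/R = 45600/800000000 = 5.7e-05 s.
t_prop = 24000/300000000 = 8e-05 s; RTT = 0.00016 s.
Cycle = t_tx + RTT = 0.000217 s.
Throughput = L / cycle = 45600 / 0.000217 = 210 Mbps.

210 Mbps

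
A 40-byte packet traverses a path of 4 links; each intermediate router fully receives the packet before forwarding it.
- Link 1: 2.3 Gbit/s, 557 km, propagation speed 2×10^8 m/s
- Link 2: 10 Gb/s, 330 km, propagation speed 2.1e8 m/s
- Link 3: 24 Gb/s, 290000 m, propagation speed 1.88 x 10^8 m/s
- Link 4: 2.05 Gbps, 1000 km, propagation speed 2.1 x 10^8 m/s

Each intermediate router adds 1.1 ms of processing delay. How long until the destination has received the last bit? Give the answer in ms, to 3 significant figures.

14.0 ms

L = 40 × 8 = 320 bits.
Transmission delays (L/R per hop): 0.00013913, 3.2e-05, 1.33333e-05, 0.000156098 ms; sum = 0.000340561 ms.
Propagation delays (d/s per hop): 2.785, 1.57143, 1.54255, 4.7619 ms; sum = 10.6609 ms.
Processing at 3 router(s): 3 × 1.1 ms = 3.3 ms.
End-to-end = 14.0 ms.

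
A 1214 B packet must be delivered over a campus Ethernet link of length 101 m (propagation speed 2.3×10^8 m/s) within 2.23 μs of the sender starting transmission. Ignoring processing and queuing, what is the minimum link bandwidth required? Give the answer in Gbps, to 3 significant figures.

L = 9712 bits.
Propagation delay = 101 / 2.3e+08 = 0.43913 μs.
Transmission budget = 2.23 − 0.43913 = 1.79087 μs.
R ≥ L / t_tx = 9712 bits / 1.79087e-06 s = 5.42 Gbps.

5.42 Gbps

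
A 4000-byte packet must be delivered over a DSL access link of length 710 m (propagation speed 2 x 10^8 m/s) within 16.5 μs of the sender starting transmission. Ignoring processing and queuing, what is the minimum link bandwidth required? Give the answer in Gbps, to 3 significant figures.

L = 32000 bits.
Propagation delay = 710 / 200000000 = 3.55 μs.
Transmission budget = 16.5 − 3.55 = 12.95 μs.
R ≥ L / t_tx = 32000 bits / 1.295e-05 s = 2.47 Gbps.

2.47 Gbps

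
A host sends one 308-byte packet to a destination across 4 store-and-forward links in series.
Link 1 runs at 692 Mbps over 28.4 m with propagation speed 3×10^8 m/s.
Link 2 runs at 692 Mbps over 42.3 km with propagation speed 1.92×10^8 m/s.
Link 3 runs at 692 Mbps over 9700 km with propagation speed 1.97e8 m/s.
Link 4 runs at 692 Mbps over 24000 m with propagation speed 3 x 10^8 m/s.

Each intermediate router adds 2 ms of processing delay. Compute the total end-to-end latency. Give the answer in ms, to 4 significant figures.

L = 308 × 8 = 2464 bits.
Transmission delay per hop = L/R = 2464/692000000 = 0.00356069 ms; 4 hops → 0.0142428 ms.
Propagation delays (d/s per hop): 9.46667e-05, 0.220313, 49.2386, 0.08 ms; sum = 49.539 ms.
Processing at 3 router(s): 3 × 2 ms = 6 ms.
End-to-end = 55.55 ms.

55.55 ms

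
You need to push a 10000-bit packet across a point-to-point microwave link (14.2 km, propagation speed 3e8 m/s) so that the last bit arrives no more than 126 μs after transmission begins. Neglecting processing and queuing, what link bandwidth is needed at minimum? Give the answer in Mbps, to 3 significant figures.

Propagation delay = 14200 / 300000000 = 47.3333 μs.
Transmission budget = 126 − 47.3333 = 78.6667 μs.
R ≥ L / t_tx = 10000 bits / 7.86667e-05 s = 127 Mbps.

127 Mbps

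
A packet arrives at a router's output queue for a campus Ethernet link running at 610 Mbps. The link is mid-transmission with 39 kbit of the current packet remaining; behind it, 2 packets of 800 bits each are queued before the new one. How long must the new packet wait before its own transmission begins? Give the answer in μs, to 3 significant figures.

66.6 μs

Each queued packet: L/R = 800/610000000 = 1.31148 μs.
2 queued → 2.62295 μs.
Plus remaining 39000 bits of current packet: 63.9344 μs.
Queuing delay = 66.6 μs.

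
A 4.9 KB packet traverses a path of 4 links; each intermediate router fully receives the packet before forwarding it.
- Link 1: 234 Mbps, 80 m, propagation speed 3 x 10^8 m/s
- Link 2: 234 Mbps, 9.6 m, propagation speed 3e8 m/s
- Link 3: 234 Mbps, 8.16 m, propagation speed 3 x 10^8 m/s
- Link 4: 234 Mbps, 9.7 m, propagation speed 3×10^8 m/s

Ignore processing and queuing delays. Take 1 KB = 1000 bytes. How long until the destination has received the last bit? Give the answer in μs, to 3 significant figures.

670 μs

L = 39200 bits.
Transmission delay per hop = L/R = 39200/234000000 = 167.521 μs; 4 hops → 670.085 μs.
Propagation delays (d/s per hop): 0.266667, 0.032, 0.0272, 0.0323333 μs; sum = 0.3582 μs.
End-to-end = 670 μs.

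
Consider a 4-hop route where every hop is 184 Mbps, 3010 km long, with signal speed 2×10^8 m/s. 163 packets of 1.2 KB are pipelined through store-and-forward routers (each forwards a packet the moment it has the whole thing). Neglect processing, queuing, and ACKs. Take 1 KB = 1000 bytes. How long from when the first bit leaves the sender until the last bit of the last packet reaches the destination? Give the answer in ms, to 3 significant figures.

Per-hop transmission t_tx = L/R = 9600/184000000 = 0.0521739 ms.
Per-hop propagation t_prop = 3010000/200000000 = 15.05 ms.
Pipeline fill: first packet needs 4·t_tx to clear all hops; remaining 162 packets each add one t_tx.
Total = (4+163-1)·t_tx + 4·t_prop = 166·0.0521739 + 4·15.05 = 68.9 ms.

68.9 ms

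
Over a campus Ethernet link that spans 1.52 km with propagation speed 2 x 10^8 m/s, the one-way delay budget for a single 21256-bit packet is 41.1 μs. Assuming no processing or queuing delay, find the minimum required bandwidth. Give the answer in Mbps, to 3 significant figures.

635 Mbps

Propagation delay = 1520 / 200000000 = 7.6 μs.
Transmission budget = 41.1 − 7.6 = 33.5 μs.
R ≥ L / t_tx = 21256 bits / 3.35e-05 s = 635 Mbps.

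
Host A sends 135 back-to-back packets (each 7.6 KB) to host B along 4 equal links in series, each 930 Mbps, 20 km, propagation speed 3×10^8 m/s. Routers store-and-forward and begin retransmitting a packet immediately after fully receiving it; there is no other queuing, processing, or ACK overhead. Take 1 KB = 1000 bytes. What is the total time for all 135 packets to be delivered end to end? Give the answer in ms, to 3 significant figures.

9.29 ms

Per-hop transmission t_tx = L/R = 60800/930000000 = 0.0653763 ms.
Per-hop propagation t_prop = 20000/300000000 = 0.0666667 ms.
Pipeline fill: first packet needs 4·t_tx to clear all hops; remaining 134 packets each add one t_tx.
Total = (4+135-1)·t_tx + 4·t_prop = 138·0.0653763 + 4·0.0666667 = 9.29 ms.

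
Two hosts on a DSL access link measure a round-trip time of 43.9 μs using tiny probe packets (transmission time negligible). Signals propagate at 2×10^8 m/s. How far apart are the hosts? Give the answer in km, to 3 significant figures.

One-way propagation = RTT/2 = 21.95 μs.
d = s × t = 200000000 × 2.195e-05 = 4.39 km.

4.39 km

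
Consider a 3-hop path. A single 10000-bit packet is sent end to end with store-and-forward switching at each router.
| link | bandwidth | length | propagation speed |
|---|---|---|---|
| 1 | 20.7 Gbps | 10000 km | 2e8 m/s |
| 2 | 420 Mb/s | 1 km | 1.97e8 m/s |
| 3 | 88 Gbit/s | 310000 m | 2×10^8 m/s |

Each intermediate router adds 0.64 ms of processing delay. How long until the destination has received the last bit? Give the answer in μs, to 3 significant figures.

Transmission delays (L/R per hop): 0.483092, 23.8095, 0.113636 μs; sum = 24.4063 μs.
Propagation delays (d/s per hop): 50000, 5.07614, 1550 μs; sum = 51555.1 μs.
Processing at 2 router(s): 2 × 0.64 ms = 1280 μs.
End-to-end = 52900 μs.

52900 μs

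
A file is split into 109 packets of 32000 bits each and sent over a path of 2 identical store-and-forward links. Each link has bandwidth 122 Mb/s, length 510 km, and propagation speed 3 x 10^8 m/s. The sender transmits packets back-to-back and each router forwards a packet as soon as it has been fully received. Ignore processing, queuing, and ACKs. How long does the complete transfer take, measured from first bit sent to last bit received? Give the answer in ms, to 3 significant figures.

Per-hop transmission t_tx = L/R = 32000/122000000 = 0.262295 ms.
Per-hop propagation t_prop = 510000/300000000 = 1.7 ms.
Pipeline fill: first packet needs 2·t_tx to clear all hops; remaining 108 packets each add one t_tx.
Total = (2+109-1)·t_tx + 2·t_prop = 110·0.262295 + 2·1.7 = 32.3 ms.

32.3 ms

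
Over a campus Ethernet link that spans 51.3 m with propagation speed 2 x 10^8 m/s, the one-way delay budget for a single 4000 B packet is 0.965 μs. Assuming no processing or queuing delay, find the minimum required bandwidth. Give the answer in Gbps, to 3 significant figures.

45.2 Gbps

L = 32000 bits.
Propagation delay = 51.3 / 200000000 = 0.2565 μs.
Transmission budget = 0.965 − 0.2565 = 0.7085 μs.
R ≥ L / t_tx = 32000 bits / 7.085e-07 s = 45.2 Gbps.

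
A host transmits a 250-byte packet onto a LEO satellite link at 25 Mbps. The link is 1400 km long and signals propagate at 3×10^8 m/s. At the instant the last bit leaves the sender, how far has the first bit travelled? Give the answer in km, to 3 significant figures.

24.0 km

t_tx = L/R = 2000/25000000 = 8e-05 s.
Distance = s × t_tx = 300000000 × 8e-05 = 24.0 km.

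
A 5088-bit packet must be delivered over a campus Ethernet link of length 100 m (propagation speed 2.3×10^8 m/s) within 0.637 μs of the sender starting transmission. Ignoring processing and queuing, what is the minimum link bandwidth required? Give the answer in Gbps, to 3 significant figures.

Propagation delay = 100 / 2.3e+08 = 0.434783 μs.
Transmission budget = 0.637 − 0.434783 = 0.202217 μs.
R ≥ L / t_tx = 5088 bits / 2.02217e-07 s = 25.2 Gbps.

25.2 Gbps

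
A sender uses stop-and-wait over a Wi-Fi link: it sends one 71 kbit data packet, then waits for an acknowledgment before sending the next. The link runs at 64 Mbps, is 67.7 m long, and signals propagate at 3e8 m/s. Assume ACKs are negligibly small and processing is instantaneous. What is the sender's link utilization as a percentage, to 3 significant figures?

t_tx = L/R = 71000/64000000 = 0.00110938 s.
t_prop = 67.7/300000000 = 2.25667e-07 s; RTT = 4.51333e-07 s.
Cycle = t_tx + RTT = 0.00110983 s.
Utilization = t_tx / cycle = 0.00110938/0.00110983 = 100 %.

100 %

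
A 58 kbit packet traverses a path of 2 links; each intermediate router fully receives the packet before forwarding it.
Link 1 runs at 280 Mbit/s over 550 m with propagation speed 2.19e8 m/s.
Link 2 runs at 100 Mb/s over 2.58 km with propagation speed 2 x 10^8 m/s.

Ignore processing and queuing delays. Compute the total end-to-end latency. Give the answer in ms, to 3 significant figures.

0.803 ms

L = 58000 bits.
Transmission delays (L/R per hop): 0.207143, 0.58 ms; sum = 0.787143 ms.
Propagation delays (d/s per hop): 0.00251142, 0.0129 ms; sum = 0.0154114 ms.
End-to-end = 0.803 ms.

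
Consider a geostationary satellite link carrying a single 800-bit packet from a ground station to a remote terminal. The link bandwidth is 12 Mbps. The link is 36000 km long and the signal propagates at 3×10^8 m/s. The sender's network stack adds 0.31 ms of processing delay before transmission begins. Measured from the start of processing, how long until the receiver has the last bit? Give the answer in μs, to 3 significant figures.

Transmission delay = L/R = 800 / 12000000 = 66.6667 μs.
Propagation delay = d/s = 36000000 m / 300000000 m/s = 120000 μs.
Plus processing delay 0.31 ms = 310 μs.
Total = 120000 μs.

120000 μs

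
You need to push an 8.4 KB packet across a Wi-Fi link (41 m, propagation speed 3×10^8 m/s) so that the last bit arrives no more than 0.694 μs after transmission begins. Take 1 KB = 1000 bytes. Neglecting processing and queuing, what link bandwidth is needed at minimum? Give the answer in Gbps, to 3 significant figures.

L = 67200 bits.
Propagation delay = 41 / 300000000 = 0.136667 μs.
Transmission budget = 0.694 − 0.136667 = 0.557333 μs.
R ≥ L / t_tx = 67200 bits / 5.57333e-07 s = 121 Gbps.

121 Gbps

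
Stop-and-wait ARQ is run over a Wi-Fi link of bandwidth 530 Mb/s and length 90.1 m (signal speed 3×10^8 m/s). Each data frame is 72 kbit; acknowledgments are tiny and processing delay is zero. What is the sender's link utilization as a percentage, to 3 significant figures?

99.6 %

t_tx = L/R = 72000/530000000 = 0.000135849 s.
t_prop = 90.1/300000000 = 3.00333e-07 s; RTT = 6.00667e-07 s.
Cycle = t_tx + RTT = 0.00013645 s.
Utilization = t_tx / cycle = 0.000135849/0.00013645 = 99.6 %.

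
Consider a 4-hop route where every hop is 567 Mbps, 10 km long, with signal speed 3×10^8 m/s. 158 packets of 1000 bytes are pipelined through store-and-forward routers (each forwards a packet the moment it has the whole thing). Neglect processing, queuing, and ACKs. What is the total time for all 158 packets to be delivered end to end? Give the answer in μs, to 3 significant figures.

2400 μs

Per-hop transmission t_tx = L/R = 8000/567000000 = 14.1093 μs.
Per-hop propagation t_prop = 10000/300000000 = 33.3333 μs.
Pipeline fill: first packet needs 4·t_tx to clear all hops; remaining 157 packets each add one t_tx.
Total = (4+158-1)·t_tx + 4·t_prop = 161·14.1093 + 4·33.3333 = 2400 μs.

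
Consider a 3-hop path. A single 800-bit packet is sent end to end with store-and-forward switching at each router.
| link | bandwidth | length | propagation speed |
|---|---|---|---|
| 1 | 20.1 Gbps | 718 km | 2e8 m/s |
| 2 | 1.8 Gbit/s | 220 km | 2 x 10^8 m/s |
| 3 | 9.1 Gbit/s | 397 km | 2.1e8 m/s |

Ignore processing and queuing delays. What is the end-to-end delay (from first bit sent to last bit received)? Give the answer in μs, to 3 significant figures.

6580 μs

Transmission delays (L/R per hop): 0.039801, 0.444444, 0.0879121 μs; sum = 0.572158 μs.
Propagation delays (d/s per hop): 3590, 1100, 1890.48 μs; sum = 6580.48 μs.
End-to-end = 6580 μs.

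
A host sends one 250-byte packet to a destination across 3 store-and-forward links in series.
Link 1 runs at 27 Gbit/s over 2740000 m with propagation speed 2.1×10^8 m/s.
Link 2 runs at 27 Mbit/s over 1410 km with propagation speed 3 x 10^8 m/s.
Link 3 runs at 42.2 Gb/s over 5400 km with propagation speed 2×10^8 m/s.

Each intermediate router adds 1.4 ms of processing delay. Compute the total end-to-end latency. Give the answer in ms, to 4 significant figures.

47.62 ms

L = 250 × 8 = 2000 bits.
Transmission delays (L/R per hop): 7.40741e-05, 0.0740741, 4.73934e-05 ms; sum = 0.0741955 ms.
Propagation delays (d/s per hop): 13.0476, 4.7, 27 ms; sum = 44.7476 ms.
Processing at 2 router(s): 2 × 1.4 ms = 2.8 ms.
End-to-end = 47.62 ms.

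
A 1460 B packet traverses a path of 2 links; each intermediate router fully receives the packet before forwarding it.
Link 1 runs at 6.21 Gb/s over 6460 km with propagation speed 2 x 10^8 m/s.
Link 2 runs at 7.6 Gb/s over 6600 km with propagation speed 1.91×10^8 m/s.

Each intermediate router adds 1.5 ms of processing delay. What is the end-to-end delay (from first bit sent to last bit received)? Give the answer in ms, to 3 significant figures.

L = 1460 × 8 = 11680 bits.
Transmission delays (L/R per hop): 0.00188084, 0.00153684 ms; sum = 0.00341768 ms.
Propagation delays (d/s per hop): 32.3, 34.555 ms; sum = 66.855 ms.
Processing at 1 router(s): 1 × 1.5 ms = 1.5 ms.
End-to-end = 68.4 ms.

68.4 ms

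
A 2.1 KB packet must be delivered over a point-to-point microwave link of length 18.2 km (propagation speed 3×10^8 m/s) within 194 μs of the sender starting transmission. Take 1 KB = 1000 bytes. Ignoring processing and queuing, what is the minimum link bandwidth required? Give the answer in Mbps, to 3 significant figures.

L = 16800 bits.
Propagation delay = 18200 / 300000000 = 60.6667 μs.
Transmission budget = 194 − 60.6667 = 133.333 μs.
R ≥ L / t_tx = 16800 bits / 0.000133333 s = 126 Mbps.

126 Mbps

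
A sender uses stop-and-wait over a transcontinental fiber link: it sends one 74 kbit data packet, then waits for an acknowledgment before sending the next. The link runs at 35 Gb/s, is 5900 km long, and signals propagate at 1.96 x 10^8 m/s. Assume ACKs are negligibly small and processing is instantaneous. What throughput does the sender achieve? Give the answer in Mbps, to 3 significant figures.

t_tx = L/R = 74000/35000000000 = 2.11429e-06 s.
t_prop = 5900000/196000000 = 0.030102 s; RTT = 0.0602041 s.
Cycle = t_tx + RTT = 0.0602062 s.
Throughput = L / cycle = 74000 / 0.0602062 = 1.23 Mbps.

1.23 Mbps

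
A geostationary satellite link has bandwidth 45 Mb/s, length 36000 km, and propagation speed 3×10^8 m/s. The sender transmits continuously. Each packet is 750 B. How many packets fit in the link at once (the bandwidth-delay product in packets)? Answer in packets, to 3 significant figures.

900 packets

Propagation delay = 36000000 / 300000000 = 0.12 s.
BDP = R × t_prop = 45000000 × 0.12 = 5400000 bits.
In packets of 6000 bits: 900 packets.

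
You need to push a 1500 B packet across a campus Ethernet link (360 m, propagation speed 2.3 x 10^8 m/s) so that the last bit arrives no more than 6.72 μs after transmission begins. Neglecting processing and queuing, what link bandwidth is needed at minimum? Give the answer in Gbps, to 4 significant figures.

2.328 Gbps

L = 12000 bits.
Propagation delay = 360 / 2.3e+08 = 1.56522 μs.
Transmission budget = 6.72 − 1.56522 = 5.15478 μs.
R ≥ L / t_tx = 12000 bits / 5.15478e-06 s = 2.328 Gbps.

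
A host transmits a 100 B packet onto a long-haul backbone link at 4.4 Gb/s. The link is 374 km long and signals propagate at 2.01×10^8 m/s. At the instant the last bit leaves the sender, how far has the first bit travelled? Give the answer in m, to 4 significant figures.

36.55 m

t_tx = L/R = 800/4400000000 = 1.81818e-07 s.
Distance = s × t_tx = 2.01e+08 × 1.81818e-07 = 36.55 m.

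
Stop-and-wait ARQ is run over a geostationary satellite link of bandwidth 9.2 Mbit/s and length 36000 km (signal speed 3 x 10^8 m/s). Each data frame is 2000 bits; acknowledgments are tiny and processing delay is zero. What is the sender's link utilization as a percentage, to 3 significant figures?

t_tx = L/R = 2000/9200000 = 0.000217391 s.
t_prop = 36000000/300000000 = 0.12 s; RTT = 0.24 s.
Cycle = t_tx + RTT = 0.240217 s.
Utilization = t_tx / cycle = 0.000217391/0.240217 = 0.0905 %.

0.0905 %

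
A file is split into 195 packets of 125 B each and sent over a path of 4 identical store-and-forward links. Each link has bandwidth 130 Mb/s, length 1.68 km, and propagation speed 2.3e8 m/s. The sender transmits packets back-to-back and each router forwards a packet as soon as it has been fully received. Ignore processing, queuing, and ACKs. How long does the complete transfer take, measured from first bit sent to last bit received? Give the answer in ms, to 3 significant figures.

1.55 ms

Per-hop transmission t_tx = L/R = 1000/130000000 = 0.00769231 ms.
Per-hop propagation t_prop = 1680/2.3e+08 = 0.00730435 ms.
Pipeline fill: first packet needs 4·t_tx to clear all hops; remaining 194 packets each add one t_tx.
Total = (4+195-1)·t_tx + 4·t_prop = 198·0.00769231 + 4·0.00730435 = 1.55 ms.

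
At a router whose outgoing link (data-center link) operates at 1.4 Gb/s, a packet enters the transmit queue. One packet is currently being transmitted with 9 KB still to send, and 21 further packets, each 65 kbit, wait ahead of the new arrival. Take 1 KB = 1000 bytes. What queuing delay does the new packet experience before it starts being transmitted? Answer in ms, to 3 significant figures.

Each queued packet: L/R = 65000/1400000000 = 0.0464286 ms.
21 queued → 0.975 ms.
Plus remaining 72000 bits of current packet: 0.0514286 ms.
Queuing delay = 1.03 ms.

1.03 ms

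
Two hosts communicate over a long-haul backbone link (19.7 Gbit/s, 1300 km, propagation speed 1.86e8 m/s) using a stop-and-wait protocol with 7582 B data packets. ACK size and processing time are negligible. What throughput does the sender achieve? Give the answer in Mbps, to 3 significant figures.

t_tx = L/R = 60656/19700000000 = 3.07898e-06 s.
t_prop = 1300000/186000000 = 0.00698925 s; RTT = 0.0139785 s.
Cycle = t_tx + RTT = 0.0139816 s.
Throughput = L / cycle = 60656 / 0.0139816 = 4.34 Mbps.

4.34 Mbps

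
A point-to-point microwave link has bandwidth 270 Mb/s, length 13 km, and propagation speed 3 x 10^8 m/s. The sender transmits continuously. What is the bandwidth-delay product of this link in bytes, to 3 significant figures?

Propagation delay = 13000 / 300000000 = 4.33333e-05 s.
BDP = R × t_prop = 270000000 × 4.33333e-05 = 11700 bits.
In bytes: 11700/8 = 1460 bytes.

1460 bytes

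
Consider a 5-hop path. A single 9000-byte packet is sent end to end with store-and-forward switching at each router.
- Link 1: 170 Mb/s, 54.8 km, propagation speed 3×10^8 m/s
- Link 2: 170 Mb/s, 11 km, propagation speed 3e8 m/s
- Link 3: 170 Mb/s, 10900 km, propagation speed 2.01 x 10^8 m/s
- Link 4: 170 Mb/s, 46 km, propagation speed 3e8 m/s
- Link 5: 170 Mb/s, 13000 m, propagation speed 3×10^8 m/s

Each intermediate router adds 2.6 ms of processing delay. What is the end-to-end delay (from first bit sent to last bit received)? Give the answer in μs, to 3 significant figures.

L = 9000 × 8 = 72000 bits.
Transmission delay per hop = L/R = 72000/170000000 = 423.529 μs; 5 hops → 2117.65 μs.
Propagation delays (d/s per hop): 182.667, 36.6667, 54228.9, 153.333, 43.3333 μs; sum = 54644.9 μs.
Processing at 4 router(s): 4 × 2.6 ms = 10400 μs.
End-to-end = 67200 μs.

67200 μs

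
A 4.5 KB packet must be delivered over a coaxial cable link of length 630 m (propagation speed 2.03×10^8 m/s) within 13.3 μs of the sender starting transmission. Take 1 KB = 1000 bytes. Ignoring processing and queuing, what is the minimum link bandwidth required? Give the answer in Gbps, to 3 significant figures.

L = 36000 bits.
Propagation delay = 630 / 2.03e+08 = 3.10345 μs.
Transmission budget = 13.3 − 3.10345 = 10.1966 μs.
R ≥ L / t_tx = 36000 bits / 1.01966e-05 s = 3.53 Gbps.

3.53 Gbps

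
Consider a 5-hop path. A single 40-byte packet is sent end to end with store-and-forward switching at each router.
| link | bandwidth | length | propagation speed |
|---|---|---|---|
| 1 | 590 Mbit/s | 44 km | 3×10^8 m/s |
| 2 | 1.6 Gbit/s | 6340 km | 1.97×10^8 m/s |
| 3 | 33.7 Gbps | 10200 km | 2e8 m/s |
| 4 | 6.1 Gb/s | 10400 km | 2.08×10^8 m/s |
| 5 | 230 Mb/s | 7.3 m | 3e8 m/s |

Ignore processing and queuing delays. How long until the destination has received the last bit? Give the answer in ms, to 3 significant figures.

L = 40 × 8 = 320 bits.
Transmission delays (L/R per hop): 0.000542373, 0.0002, 9.49555e-06, 5.2459e-05, 0.0013913 ms; sum = 0.00219563 ms.
Propagation delays (d/s per hop): 0.146667, 32.1827, 51, 50, 2.43333e-05 ms; sum = 133.329 ms.
End-to-end = 133 ms.

133 ms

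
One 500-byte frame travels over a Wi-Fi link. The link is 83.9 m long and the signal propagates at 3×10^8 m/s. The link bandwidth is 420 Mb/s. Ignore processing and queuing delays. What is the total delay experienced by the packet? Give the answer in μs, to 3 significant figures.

9.80 μs

L = 500 × 8 = 4000 bits.
Transmission delay = L/R = 4000 / 420000000 = 9.52381 μs.
Propagation delay = d/s = 83.9 m / 300000000 m/s = 0.279667 μs.
Total = 9.80 μs.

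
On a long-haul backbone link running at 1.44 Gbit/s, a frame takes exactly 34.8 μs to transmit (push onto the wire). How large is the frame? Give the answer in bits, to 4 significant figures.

L = R × t_tx = 1440000000 b/s × 3.48e-05 s = 50112 bits.

50110 bits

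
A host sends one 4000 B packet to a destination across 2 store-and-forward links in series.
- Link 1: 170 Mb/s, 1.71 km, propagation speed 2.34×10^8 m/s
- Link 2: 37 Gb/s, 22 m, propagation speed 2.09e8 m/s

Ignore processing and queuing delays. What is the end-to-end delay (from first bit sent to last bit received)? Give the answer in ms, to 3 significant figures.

0.197 ms

L = 4000 × 8 = 32000 bits.
Transmission delays (L/R per hop): 0.188235, 0.000864865 ms; sum = 0.1891 ms.
Propagation delays (d/s per hop): 0.00730769, 0.000105263 ms; sum = 0.00741296 ms.
End-to-end = 0.197 ms.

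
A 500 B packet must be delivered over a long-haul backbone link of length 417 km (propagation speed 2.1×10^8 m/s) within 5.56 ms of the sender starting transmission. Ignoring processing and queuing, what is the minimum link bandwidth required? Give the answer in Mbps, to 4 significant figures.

L = 4000 bits.
Propagation delay = 417000 / 210000000 = 1.98571 ms.
Transmission budget = 5.56 − 1.98571 = 3.57429 ms.
R ≥ L / t_tx = 4000 bits / 0.00357429 s = 1.119 Mbps.

1.119 Mbps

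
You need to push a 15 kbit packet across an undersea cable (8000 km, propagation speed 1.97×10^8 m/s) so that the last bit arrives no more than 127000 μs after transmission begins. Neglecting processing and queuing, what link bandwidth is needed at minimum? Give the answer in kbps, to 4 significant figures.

173.6 kbps

Propagation delay = 8000000 / 197000000 = 40609.1 μs.
Transmission budget = 127000 − 40609.1 = 86390.9 μs.
R ≥ L / t_tx = 15000 bits / 0.0863909 s = 173.6 kbps.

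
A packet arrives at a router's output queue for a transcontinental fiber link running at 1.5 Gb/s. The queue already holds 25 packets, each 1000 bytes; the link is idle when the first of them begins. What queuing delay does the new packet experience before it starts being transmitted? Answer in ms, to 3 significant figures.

0.133 ms

Each queued packet: L/R = 8000/1500000000 = 0.00533333 ms.
25 queued → 0.133333 ms.
Queuing delay = 0.133 ms.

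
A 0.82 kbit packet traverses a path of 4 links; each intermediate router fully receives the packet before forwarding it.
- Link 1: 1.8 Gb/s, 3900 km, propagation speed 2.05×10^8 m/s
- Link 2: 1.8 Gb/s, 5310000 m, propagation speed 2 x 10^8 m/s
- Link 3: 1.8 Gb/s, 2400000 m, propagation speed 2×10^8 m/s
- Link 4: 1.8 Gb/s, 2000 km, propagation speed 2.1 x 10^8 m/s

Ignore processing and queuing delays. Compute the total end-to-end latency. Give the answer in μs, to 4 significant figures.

67100 μs

L = 820 bits.
Transmission delay per hop = L/R = 820/1800000000 = 0.455556 μs; 4 hops → 1.82222 μs.
Propagation delays (d/s per hop): 19024.4, 26550, 12000, 9523.81 μs; sum = 67098.2 μs.
End-to-end = 67100 μs.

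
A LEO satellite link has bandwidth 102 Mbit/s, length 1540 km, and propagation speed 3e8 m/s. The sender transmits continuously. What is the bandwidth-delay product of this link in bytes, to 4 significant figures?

Propagation delay = 1540000 / 300000000 = 0.00513333 s.
BDP = R × t_prop = 102000000 × 0.00513333 = 523600 bits.
In bytes: 523600/8 = 65450 bytes.

65450 bytes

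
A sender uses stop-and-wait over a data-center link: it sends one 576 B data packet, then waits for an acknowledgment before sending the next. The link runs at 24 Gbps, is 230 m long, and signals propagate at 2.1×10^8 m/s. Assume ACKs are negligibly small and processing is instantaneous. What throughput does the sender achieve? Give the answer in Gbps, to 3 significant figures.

1.93 Gbps

t_tx = L/R = 4608/24000000000 = 1.92e-07 s.
t_prop = 230/210000000 = 1.09524e-06 s; RTT = 2.19048e-06 s.
Cycle = t_tx + RTT = 2.38248e-06 s.
Throughput = L / cycle = 4608 / 2.38248e-06 = 1.93 Gbps.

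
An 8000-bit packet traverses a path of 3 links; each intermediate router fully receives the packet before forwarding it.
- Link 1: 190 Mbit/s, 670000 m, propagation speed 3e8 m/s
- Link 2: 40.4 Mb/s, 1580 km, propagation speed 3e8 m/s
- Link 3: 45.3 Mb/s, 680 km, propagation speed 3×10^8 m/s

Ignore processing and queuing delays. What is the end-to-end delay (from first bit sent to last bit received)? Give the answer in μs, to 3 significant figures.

Transmission delays (L/R per hop): 42.1053, 198.02, 176.6 μs; sum = 416.726 μs.
Propagation delays (d/s per hop): 2233.33, 5266.67, 2266.67 μs; sum = 9766.67 μs.
End-to-end = 10200 μs.

10200 μs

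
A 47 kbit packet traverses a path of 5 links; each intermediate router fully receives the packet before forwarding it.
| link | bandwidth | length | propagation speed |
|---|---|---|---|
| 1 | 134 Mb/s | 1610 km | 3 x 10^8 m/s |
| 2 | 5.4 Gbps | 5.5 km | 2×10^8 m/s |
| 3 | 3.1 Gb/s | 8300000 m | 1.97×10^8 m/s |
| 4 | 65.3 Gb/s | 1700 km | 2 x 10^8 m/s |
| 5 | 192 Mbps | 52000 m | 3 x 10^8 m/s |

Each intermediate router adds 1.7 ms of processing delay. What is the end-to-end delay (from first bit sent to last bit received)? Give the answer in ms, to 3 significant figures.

L = 47000 bits.
Transmission delays (L/R per hop): 0.350746, 0.0087037, 0.0151613, 0.000719755, 0.244792 ms; sum = 0.620123 ms.
Propagation delays (d/s per hop): 5.36667, 0.0275, 42.132, 8.5, 0.173333 ms; sum = 56.1995 ms.
Processing at 4 router(s): 4 × 1.7 ms = 6.8 ms.
End-to-end = 63.6 ms.

63.6 ms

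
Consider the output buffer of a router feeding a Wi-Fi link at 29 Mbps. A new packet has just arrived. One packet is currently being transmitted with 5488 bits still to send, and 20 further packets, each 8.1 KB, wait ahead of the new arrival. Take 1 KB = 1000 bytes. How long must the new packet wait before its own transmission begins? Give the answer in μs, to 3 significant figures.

44900 μs

Each queued packet: L/R = 64800/29000000 = 2234.48 μs.
20 queued → 44689.7 μs.
Plus remaining 5488 bits of current packet: 189.241 μs.
Queuing delay = 44900 μs.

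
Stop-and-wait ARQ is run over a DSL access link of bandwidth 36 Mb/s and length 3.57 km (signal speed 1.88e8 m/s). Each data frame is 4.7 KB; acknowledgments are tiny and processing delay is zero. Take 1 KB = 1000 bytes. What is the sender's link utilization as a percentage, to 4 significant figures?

96.49 %

t_tx = L/R = 37600/36000000 = 0.00104444 s.
t_prop = 3570/188000000 = 1.89894e-05 s; RTT = 3.79787e-05 s.
Cycle = t_tx + RTT = 0.00108242 s.
Utilization = t_tx / cycle = 0.00104444/0.00108242 = 96.49 %.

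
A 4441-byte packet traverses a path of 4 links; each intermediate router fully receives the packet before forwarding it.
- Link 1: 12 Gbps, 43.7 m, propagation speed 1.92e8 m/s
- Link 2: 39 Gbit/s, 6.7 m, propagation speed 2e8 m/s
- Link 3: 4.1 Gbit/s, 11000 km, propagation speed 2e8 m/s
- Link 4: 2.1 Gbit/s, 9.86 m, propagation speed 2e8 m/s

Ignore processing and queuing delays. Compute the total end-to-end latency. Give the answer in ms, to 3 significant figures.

55.0 ms

L = 4441 × 8 = 35528 bits.
Transmission delays (L/R per hop): 0.00296067, 0.000910974, 0.00866537, 0.0169181 ms; sum = 0.0294551 ms.
Propagation delays (d/s per hop): 0.000227604, 3.35e-05, 55, 4.93e-05 ms; sum = 55.0003 ms.
End-to-end = 55.0 ms.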